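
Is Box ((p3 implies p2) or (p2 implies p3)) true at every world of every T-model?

Valid in T

Tableau for the negation not Box ((p3 implies p2) or (p2 implies p3)):
1. not Box ((p3 implies p2) or (p2 implies p3)), 0
2. not ((p3 implies p2) or (p2 implies p3)), 1
3. not (p3 implies p2), 1
4. not (p2 implies p3), 1
5. p3, 1
6. not p2, 1
7. p2, 1
8. not p3, 1
Accessibility: 0R0, 0R1, 1R1
Branch closes: p2 and not p2 both at 1.
Every branch of the negation's tableau closes; the branch above is one of them.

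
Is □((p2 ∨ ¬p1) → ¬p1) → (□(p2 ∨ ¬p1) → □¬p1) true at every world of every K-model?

Valid in K

Tableau for the negation ¬(□((p2 ∨ ¬p1) → ¬p1) → (□(p2 ∨ ¬p1) → □¬p1)):
1. ¬(□((p2 ∨ ¬p1) → ¬p1) → (□(p2 ∨ ¬p1) → □¬p1)), w0
2. □((p2 ∨ ¬p1) → ¬p1), w0   [¬→-rule on 1]
3. ¬(□(p2 ∨ ¬p1) → □¬p1), w0   [¬→-rule on 1]
4. □(p2 ∨ ¬p1), w0   [¬→-rule on 3]
5. ¬□¬p1, w0   [¬→-rule on 3]
6. p1, w1   [¬□-rule on 5: fresh world w1, w0Rw1]
7. (p2 ∨ ¬p1) → ¬p1, w1   [□-rule on 2 via w0Rw1]
8. p2 ∨ ¬p1, w1   [□-rule on 4 via w0Rw1]
9. ¬(p2 ∨ ¬p1), w1   [→-rule on 7 (branches; this branch)]
10. ¬p2, w1   [¬∨-rule on 9]
11. ¬p1, w1   [∨-rule on 8 (branches; this branch)]
Accessibility: w0Rw1
Branch closes: p1 and ¬p1 both at w1.
Every branch of the negation's tableau closes; the branch above is one of them.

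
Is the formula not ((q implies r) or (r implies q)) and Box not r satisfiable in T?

1. not ((q implies r) or (r implies q)) and Box not r, 0
2. not ((q implies r) or (r implies q)), 0
3. Box not r, 0
4. not (q implies r), 0
5. not (r implies q), 0
6. q, 0
7. not r, 0
8. r, 0
9. not q, 0
Accessibility: 0R0
Branch closes: r and not r both at 0.
All branches of the tableau close; one closing branch shown above.

Unsatisfiable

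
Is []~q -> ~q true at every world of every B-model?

Tableau for the negation ~([]~q -> ~q):
1. ~([]~q -> ~q), 0
2. []~q, 0   [~->-rule on 1]
3. q, 0   [~->-rule on 1]
4. ~q, 0   [[]-rule on 2 via 0R0]
Accessibility: 0R0
Branch closes: q and ~q both at 0.
All branches of the negation close; one closing branch shown above.

Valid in B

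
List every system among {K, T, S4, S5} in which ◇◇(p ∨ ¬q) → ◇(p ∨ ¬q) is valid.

S4, S5

T-tableau for the negation ¬(◇◇(p ∨ ¬q) → ◇(p ∨ ¬q)):
1. ¬(◇◇(p ∨ ¬q) → ◇(p ∨ ¬q)), 0
2. ◇◇(p ∨ ¬q), 0   [¬→-rule on 1]
3. ¬◇(p ∨ ¬q), 0   [¬→-rule on 1]
4. ¬(p ∨ ¬q), 0   [¬◇-rule on 3 via 0R0]
5. ¬p, 0   [¬∨-rule on 4]
6. q, 0   [¬∨-rule on 4]
7. ◇(p ∨ ¬q), 1   [◇-rule on 2: fresh world 1, 0R1]
8. ¬(p ∨ ¬q), 1   [¬◇-rule on 3 via 0R1]
9. ¬p, 1   [¬∨-rule on 8]
10. q, 1   [¬∨-rule on 8]
11. p ∨ ¬q, 2   [◇-rule on 7: fresh world 2, 1R2]
12. ¬q, 2   [∨-rule on 11 (branches; this branch)]
Accessibility: 0R0, 0R1, 1R1, 1R2, 2R2
Complete open branch: countermodel on a T-frame, so not valid in T, nor in K (the same frame is also a K-frame).
S4-tableau for the negation ¬(◇◇(p ∨ ¬q) → ◇(p ∨ ¬q)):
1. ¬(◇◇(p ∨ ¬q) → ◇(p ∨ ¬q)), 0
2. ◇◇(p ∨ ¬q), 0   [¬→-rule on 1]
3. ¬◇(p ∨ ¬q), 0   [¬→-rule on 1]
4. ¬(p ∨ ¬q), 0   [¬◇-rule on 3 via 0R0]
5. ¬p, 0   [¬∨-rule on 4]
6. q, 0   [¬∨-rule on 4]
7. ◇(p ∨ ¬q), 1   [◇-rule on 2: fresh world 1, 0R1]
8. ¬(p ∨ ¬q), 1   [¬◇-rule on 3 via 0R1]
9. ¬p, 1   [¬∨-rule on 8]
10. q, 1   [¬∨-rule on 8]
11. p ∨ ¬q, 2   [◇-rule on 7: fresh world 2, 1R2]
12. ¬(p ∨ ¬q), 2   [¬◇-rule on 3 via 0R2]
13. ¬p, 2   [¬∨-rule on 12]
14. q, 2   [¬∨-rule on 12]
15. ¬q, 2   [∨-rule on 11 (branches; this branch)]
Accessibility: 0R0, 0R1, 0R2, 1R1, 1R2, 2R2
Branch closes: q and ¬q both at 2.
Every branch closes (one shown): valid in S4, hence also in S5 (every theorem of S4 is a theorem of S5).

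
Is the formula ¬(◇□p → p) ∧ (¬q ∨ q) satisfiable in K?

1. ¬(◇□p → p) ∧ (¬q ∨ q), w0
2. ¬(◇□p → p), w0   [∧-rule on 1]
3. ¬q ∨ q, w0   [∧-rule on 1]
4. ◇□p, w0   [¬→-rule on 2]
5. ¬p, w0   [¬→-rule on 2]
6. q, w0   [∨-rule on 3 (branches; this branch)]
7. □p, w1   [◇-rule on 4: fresh world w1, w0Rw1]
Accessibility: w0Rw1

Satisfiable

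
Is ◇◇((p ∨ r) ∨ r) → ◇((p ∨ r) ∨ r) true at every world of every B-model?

Tableau for the negation ¬(◇◇((p ∨ r) ∨ r) → ◇((p ∨ r) ∨ r)):
1. ¬(◇◇((p ∨ r) ∨ r) → ◇((p ∨ r) ∨ r)), 0
2. ◇◇((p ∨ r) ∨ r), 0
3. ¬◇((p ∨ r) ∨ r), 0
4. ¬((p ∨ r) ∨ r), 0
5. ¬(p ∨ r), 0
6. ¬r, 0
7. ¬p, 0
8. ◇((p ∨ r) ∨ r), 1
9. ¬((p ∨ r) ∨ r), 1
10. ¬(p ∨ r), 1
11. ¬r, 1
12. ¬p, 1
13. (p ∨ r) ∨ r, 2
14. r, 2
Accessibility: 0R0, 0R1, 1R0, 1R1, 1R2, 2R1, 2R2
The negation has an open branch (countermodel exists).

No, not valid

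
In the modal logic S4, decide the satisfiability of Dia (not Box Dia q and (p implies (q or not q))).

1. Dia (not Box Dia q and (p implies (q or not q))), u
2. not Box Dia q and (p implies (q or not q)), v
3. not Box Dia q, v
4. p implies (q or not q), v
5. q or not q, v
6. not q, v
7. not Dia q, w
8. not q, w
Accessibility: uRu, uRv, uRw, vRv, vRw, wRw

Satisfiable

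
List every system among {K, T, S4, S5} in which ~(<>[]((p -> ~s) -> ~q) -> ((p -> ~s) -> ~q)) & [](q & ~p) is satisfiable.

K-tableau for the formula:
1. ~(<>[]((p -> ~s) -> ~q) -> ((p -> ~s) -> ~q)) & [](q & ~p), w0
2. ~(<>[]((p -> ~s) -> ~q) -> ((p -> ~s) -> ~q)), w0
3. [](q & ~p), w0
4. <>[]((p -> ~s) -> ~q), w0
5. ~((p -> ~s) -> ~q), w0
6. p -> ~s, w0
7. q, w0
8. ~s, w0
9. []((p -> ~s) -> ~q), w1
10. q & ~p, w1
11. q, w1
12. ~p, w1
Accessibility: w0Rw1
Complete open branch: satisfiable in K.
T-tableau for the formula:
1. ~(<>[]((p -> ~s) -> ~q) -> ((p -> ~s) -> ~q)) & [](q & ~p), w0
2. ~(<>[]((p -> ~s) -> ~q) -> ((p -> ~s) -> ~q)), w0
3. [](q & ~p), w0
4. <>[]((p -> ~s) -> ~q), w0
5. ~((p -> ~s) -> ~q), w0
6. p -> ~s, w0
7. q, w0
8. q & ~p, w0
9. ~p, w0
10. ~s, w0
11. []((p -> ~s) -> ~q), w1
12. q & ~p, w1
13. q, w1
14. ~p, w1
15. (p -> ~s) -> ~q, w1
16. ~(p -> ~s), w1
17. p, w1
18. s, w1
Accessibility: w0Rw0, w0Rw1, w1Rw1
Branch closes: p and ~p both at w1.
Every branch closes (one shown): unsatisfiable in T, hence also in S4, S5 (every S4/S5-frame is a T-frame).

K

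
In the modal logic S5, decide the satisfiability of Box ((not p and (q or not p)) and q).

Yes, satisfiable

1. Box ((not p and (q or not p)) and q), 0
2. (not p and (q or not p)) and q, 0
3. not p and (q or not p), 0
4. q, 0
5. not p, 0
6. q or not p, 0
Accessibility: 0R0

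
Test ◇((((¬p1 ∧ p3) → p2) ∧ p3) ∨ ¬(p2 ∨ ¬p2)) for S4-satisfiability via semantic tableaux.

Satisfiable (open branch found)

1. ◇((((¬p1 ∧ p3) → p2) ∧ p3) ∨ ¬(p2 ∨ ¬p2)), w0
2. (((¬p1 ∧ p3) → p2) ∧ p3) ∨ ¬(p2 ∨ ¬p2), w1
3. ((¬p1 ∧ p3) → p2) ∧ p3, w1
4. (¬p1 ∧ p3) → p2, w1
5. p3, w1
6. p2, w1
Accessibility: w0Rw0, w0Rw1, w1Rw1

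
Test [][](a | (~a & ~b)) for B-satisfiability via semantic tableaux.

1. [][](a | (~a & ~b)), 0
2. [](a | (~a & ~b)), 0   [[]-rule on 1 via 0R0]
3. a | (~a & ~b), 0   [[]-rule on 2 via 0R0]
4. ~a & ~b, 0   [|-rule on 3 (branches; this branch)]
5. ~a, 0   [&-rule on 4]
6. ~b, 0   [&-rule on 4]
Accessibility: 0R0

Yes, satisfiable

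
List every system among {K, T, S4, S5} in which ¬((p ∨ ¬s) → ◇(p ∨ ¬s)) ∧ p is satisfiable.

K

T-tableau for the formula:
1. ¬((p ∨ ¬s) → ◇(p ∨ ¬s)) ∧ p, 0
2. ¬((p ∨ ¬s) → ◇(p ∨ ¬s)), 0   [∧-rule on 1]
3. p, 0   [∧-rule on 1]
4. p ∨ ¬s, 0   [¬→-rule on 2]
5. ¬◇(p ∨ ¬s), 0   [¬→-rule on 2]
6. ¬(p ∨ ¬s), 0   [¬◇-rule on 5 via 0R0]
7. ¬p, 0   [¬∨-rule on 6]
8. s, 0   [¬∨-rule on 6]
Accessibility: 0R0
Branch closes: p and ¬p both at 0.
Every branch closes (one shown): unsatisfiable in T, hence also in S4, S5 (every S4/S5-frame is a T-frame).
K-tableau for the formula:
1. ¬((p ∨ ¬s) → ◇(p ∨ ¬s)) ∧ p, 0
2. ¬((p ∨ ¬s) → ◇(p ∨ ¬s)), 0   [∧-rule on 1]
3. p, 0   [∧-rule on 1]
4. p ∨ ¬s, 0   [¬→-rule on 2]
5. ¬◇(p ∨ ¬s), 0   [¬→-rule on 2]
6. ¬s, 0   [∨-rule on 4 (branches; this branch)]
Complete open branch: satisfiable in K.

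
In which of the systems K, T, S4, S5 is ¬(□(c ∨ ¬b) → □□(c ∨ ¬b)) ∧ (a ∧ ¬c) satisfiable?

T-tableau for the formula:
1. ¬(□(c ∨ ¬b) → □□(c ∨ ¬b)) ∧ (a ∧ ¬c), w0
2. ¬(□(c ∨ ¬b) → □□(c ∨ ¬b)), w0
3. a ∧ ¬c, w0
4. □(c ∨ ¬b), w0
5. ¬□□(c ∨ ¬b), w0
6. a, w0
7. ¬c, w0
8. c ∨ ¬b, w0
9. ¬b, w0
10. ¬□(c ∨ ¬b), w1
11. c ∨ ¬b, w1
12. ¬b, w1
13. ¬(c ∨ ¬b), w2
14. ¬c, w2
15. b, w2
Accessibility: w0Rw0, w0Rw1, w1Rw1, w1Rw2, w2Rw2
Complete open branch: satisfiable in T, hence also in K (this T-model is also a K-model).
S4-tableau for the formula:
1. ¬(□(c ∨ ¬b) → □□(c ∨ ¬b)) ∧ (a ∧ ¬c), w0
2. ¬(□(c ∨ ¬b) → □□(c ∨ ¬b)), w0
3. a ∧ ¬c, w0
4. □(c ∨ ¬b), w0
5. ¬□□(c ∨ ¬b), w0
6. a, w0
7. ¬c, w0
8. c ∨ ¬b, w0
9. ¬b, w0
10. ¬□(c ∨ ¬b), w1
11. c ∨ ¬b, w1
12. ¬b, w1
13. ¬(c ∨ ¬b), w2
14. ¬c, w2
15. b, w2
16. c ∨ ¬b, w2
17. ¬b, w2
Accessibility: w0Rw0, w0Rw1, w0Rw2, w1Rw1, w1Rw2, w2Rw2
Branch closes: b and ¬b both at w2.
Every branch closes (one shown): unsatisfiable in S4, hence also in S5 (every S5-frame is an S4-frame).

K, T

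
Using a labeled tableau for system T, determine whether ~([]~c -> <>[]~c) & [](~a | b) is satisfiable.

No, unsatisfiable

1. ~([]~c -> <>[]~c) & [](~a | b), w0
2. ~([]~c -> <>[]~c), w0   [&-rule on 1]
3. [](~a | b), w0   [&-rule on 1]
4. []~c, w0   [~->-rule on 2]
5. ~<>[]~c, w0   [~->-rule on 2]
6. ~a | b, w0   [[]-rule on 3 via w0Rw0]
7. ~c, w0   [[]-rule on 4 via w0Rw0]
8. ~[]~c, w0   [~<>-rule on 5 via w0Rw0]
9. b, w0   [|-rule on 6 (branches; this branch)]
10. c, w1   [~[]-rule on 8: fresh world w1, w0Rw1]
11. ~a | b, w1   [[]-rule on 3 via w0Rw1]
12. ~c, w1   [[]-rule on 4 via w0Rw1]
Accessibility: w0Rw0, w0Rw1, w1Rw1
Branch closes: c and ~c both at w1.
(One branch shown.) All branches close.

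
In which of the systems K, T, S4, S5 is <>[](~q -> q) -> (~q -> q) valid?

S5-tableau for the negation ~(<>[](~q -> q) -> (~q -> q)):
1. ~(<>[](~q -> q) -> (~q -> q)), w0
2. <>[](~q -> q), w0
3. ~(~q -> q), w0
4. ~q, w0
5. [](~q -> q), w1
6. ~q -> q, w0
7. ~q -> q, w1
8. q, w0
Accessibility: w0Rw0, w0Rw1, w1Rw0, w1Rw1
Branch closes: q and ~q both at w0.
Every branch closes (one shown): valid in S5.
S4-tableau for the negation ~(<>[](~q -> q) -> (~q -> q)):
1. ~(<>[](~q -> q) -> (~q -> q)), w0
2. <>[](~q -> q), w0
3. ~(~q -> q), w0
4. ~q, w0
5. [](~q -> q), w1
6. ~q -> q, w1
7. q, w1
Accessibility: w0Rw0, w0Rw1, w1Rw1
Complete open branch: countermodel on an S4-frame, so not valid in S4, nor in K, T (the same frame is also a K-frame and a T-frame).

S5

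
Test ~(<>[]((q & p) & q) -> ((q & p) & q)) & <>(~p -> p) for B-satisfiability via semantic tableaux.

No, unsatisfiable

1. ~(<>[]((q & p) & q) -> ((q & p) & q)) & <>(~p -> p), 0
2. ~(<>[]((q & p) & q) -> ((q & p) & q)), 0
3. <>(~p -> p), 0
4. <>[]((q & p) & q), 0
5. ~((q & p) & q), 0
6. ~(q & p), 0
7. ~p, 0
8. ~p -> p, 1
9. p, 1
10. []((q & p) & q), 2
11. (q & p) & q, 0
12. q & p, 0
13. q, 0
14. p, 0
Accessibility: 0R0, 0R1, 0R2, 1R0, 1R1, 2R0, 2R2
Branch closes: p and ~p both at 0.
Every branch closes; the branch above is one of them.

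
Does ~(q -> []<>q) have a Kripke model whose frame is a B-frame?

No, unsatisfiable

1. ~(q -> []<>q), w0
2. q, w0
3. ~[]<>q, w0
4. ~<>q, w1
5. ~q, w0
Accessibility: w0Rw0, w0Rw1, w1Rw0, w1Rw1
Branch closes: q and ~q both at w0.
All branches of the tableau close; one closing branch shown above.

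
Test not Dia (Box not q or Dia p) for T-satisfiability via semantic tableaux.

Satisfiable

1. not Dia (Box not q or Dia p), 0
2. not (Box not q or Dia p), 0   [neg-Dia-rule on 1 via 0R0]
3. not Box not q, 0   [neg-or-rule on 2]
4. not Dia p, 0   [neg-or-rule on 2]
5. not p, 0   [neg-Dia-rule on 4 via 0R0]
6. q, 1   [neg-Box-rule on 3: fresh world 1, 0R1]
7. not (Box not q or Dia p), 1   [neg-Dia-rule on 1 via 0R1]
8. not Box not q, 1   [neg-or-rule on 7]
9. not Dia p, 1   [neg-or-rule on 7]
10. not p, 1   [neg-Dia-rule on 4 via 0R1]
11. q, 2   [neg-Box-rule on 8: fresh world 2, 1R2]
12. not p, 2   [neg-Dia-rule on 9 via 1R2]
Accessibility: 0R0, 0R1, 1R1, 1R2, 2R2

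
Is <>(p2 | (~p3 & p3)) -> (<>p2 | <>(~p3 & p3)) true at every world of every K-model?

Valid in K

Tableau for the negation ~(<>(p2 | (~p3 & p3)) -> (<>p2 | <>(~p3 & p3))):
1. ~(<>(p2 | (~p3 & p3)) -> (<>p2 | <>(~p3 & p3))), 0
2. <>(p2 | (~p3 & p3)), 0   [~->-rule on 1]
3. ~(<>p2 | <>(~p3 & p3)), 0   [~->-rule on 1]
4. ~<>p2, 0   [~|-rule on 3]
5. ~<>(~p3 & p3), 0   [~|-rule on 3]
6. p2 | (~p3 & p3), 1   [<>-rule on 2: fresh world 1, 0R1]
7. ~p2, 1   [~<>-rule on 4 via 0R1]
8. ~(~p3 & p3), 1   [~<>-rule on 5 via 0R1]
9. ~p3 & p3, 1   [|-rule on 6 (branches; this branch)]
10. ~p3, 1   [&-rule on 9]
11. p3, 1   [&-rule on 9]
Accessibility: 0R1
Branch closes: p3 and ~p3 both at 1.
All branches of the negation close; one closing branch shown above.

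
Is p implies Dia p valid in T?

Yes, valid

Tableau for the negation not (p implies Dia p):
1. not (p implies Dia p), u
2. p, u
3. not Dia p, u
4. not p, u
Accessibility: uRu
Branch closes: p and not p both at u.
All branches of the negation close; one closing branch shown above.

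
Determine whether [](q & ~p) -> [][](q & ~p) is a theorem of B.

Tableau for the negation ~([](q & ~p) -> [][](q & ~p)):
1. ~([](q & ~p) -> [][](q & ~p)), w0
2. [](q & ~p), w0   [~->-rule on 1]
3. ~[][](q & ~p), w0   [~->-rule on 1]
4. q & ~p, w0   [[]-rule on 2 via w0Rw0]
5. q, w0   [&-rule on 4]
6. ~p, w0   [&-rule on 4]
7. ~[](q & ~p), w1   [~[]-rule on 3: fresh world w1, w0Rw1]
8. q & ~p, w1   [[]-rule on 2 via w0Rw1]
9. q, w1   [&-rule on 8]
10. ~p, w1   [&-rule on 8]
11. ~(q & ~p), w2   [~[]-rule on 7: fresh world w2, w1Rw2]
12. p, w2   [~&-rule on 11 (branches; this branch)]
Accessibility: w0Rw0, w0Rw1, w1Rw0, w1Rw1, w1Rw2, w2Rw1, w2Rw2
The negation has an open branch (countermodel exists).

Invalid (countermodel exists)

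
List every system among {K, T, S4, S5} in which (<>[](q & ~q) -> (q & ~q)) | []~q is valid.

T-tableau for the negation ~((<>[](q & ~q) -> (q & ~q)) | []~q):
1. ~((<>[](q & ~q) -> (q & ~q)) | []~q), w0
2. ~(<>[](q & ~q) -> (q & ~q)), w0
3. ~[]~q, w0
4. <>[](q & ~q), w0
5. ~(q & ~q), w0
6. q, w0
7. q, w1
8. [](q & ~q), w2
9. q & ~q, w2
10. q, w2
11. ~q, w2
Accessibility: w0Rw0, w0Rw1, w0Rw2, w1Rw1, w2Rw2
Branch closes: q and ~q both at w2.
Every branch closes (one shown): valid in T, hence also in S4, S5 (every theorem of T is a theorem of S4 and S5).
K-tableau for the negation ~((<>[](q & ~q) -> (q & ~q)) | []~q):
1. ~((<>[](q & ~q) -> (q & ~q)) | []~q), w0
2. ~(<>[](q & ~q) -> (q & ~q)), w0
3. ~[]~q, w0
4. <>[](q & ~q), w0
5. ~(q & ~q), w0
6. q, w0
7. q, w1
8. [](q & ~q), w2
Accessibility: w0Rw1, w0Rw2
Complete open branch: countermodel on a K-frame, so not valid in K.

T, S4, S5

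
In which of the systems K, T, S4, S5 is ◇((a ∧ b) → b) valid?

T, S4, S5

K-tableau for the negation ¬◇((a ∧ b) → b):
1. ¬◇((a ∧ b) → b), 0
Complete open branch: countermodel on a K-frame, so not valid in K.
T-tableau for the negation ¬◇((a ∧ b) → b):
1. ¬◇((a ∧ b) → b), 0
2. ¬((a ∧ b) → b), 0
3. a ∧ b, 0
4. ¬b, 0
5. a, 0
6. b, 0
Accessibility: 0R0
Branch closes: b and ¬b both at 0.
Every branch closes (one shown): valid in T, hence also in S4, S5 (every theorem of T is a theorem of S4 and S5).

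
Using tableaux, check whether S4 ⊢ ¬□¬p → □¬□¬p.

Tableau for the negation ¬(¬□¬p → □¬□¬p):
1. ¬(¬□¬p → □¬□¬p), u
2. ¬□¬p, u
3. ¬□¬□¬p, u
4. p, v
5. □¬p, w
6. ¬p, w
Accessibility: uRu, uRv, uRw, vRv, wRw
The negation has an open branch (countermodel exists).

No, not valid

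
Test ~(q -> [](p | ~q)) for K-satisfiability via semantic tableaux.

Satisfiable

1. ~(q -> [](p | ~q)), u
2. q, u   [~->-rule on 1]
3. ~[](p | ~q), u   [~->-rule on 1]
4. ~(p | ~q), v   [~[]-rule on 3: fresh world v, uRv]
5. ~p, v   [~|-rule on 4]
6. q, v   [~|-rule on 4]
Accessibility: uRv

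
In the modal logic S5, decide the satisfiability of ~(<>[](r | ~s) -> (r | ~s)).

1. ~(<>[](r | ~s) -> (r | ~s)), u
2. <>[](r | ~s), u
3. ~(r | ~s), u
4. ~r, u
5. s, u
6. [](r | ~s), v
7. r | ~s, u
8. r | ~s, v
9. ~s, u
Accessibility: uRu, uRv, vRu, vRv
Branch closes: s and ~s both at u.
(One branch shown.) All branches close.

No, unsatisfiable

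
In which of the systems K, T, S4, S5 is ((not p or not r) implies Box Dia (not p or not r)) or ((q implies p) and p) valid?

S5

S5-tableau for the negation not (((not p or not r) implies Box Dia (not p or not r)) or ((q implies p) and p)):
1. not (((not p or not r) implies Box Dia (not p or not r)) or ((q implies p) and p)), w0
2. not ((not p or not r) implies Box Dia (not p or not r)), w0
3. not ((q implies p) and p), w0
4. not p or not r, w0
5. not Box Dia (not p or not r), w0
6. not (q implies p), w0
7. q, w0
8. not p, w0
9. not r, w0
10. not Dia (not p or not r), w1
11. not (not p or not r), w0
12. p, w0
13. r, w0
Accessibility: w0Rw0, w0Rw1, w1Rw0, w1Rw1
Branch closes: p and not p both at w0.
Every branch closes (one shown): valid in S5.
S4-tableau for the negation not (((not p or not r) implies Box Dia (not p or not r)) or ((q implies p) and p)):
1. not (((not p or not r) implies Box Dia (not p or not r)) or ((q implies p) and p)), w0
2. not ((not p or not r) implies Box Dia (not p or not r)), w0
3. not ((q implies p) and p), w0
4. not p or not r, w0
5. not Box Dia (not p or not r), w0
6. not p, w0
7. not r, w0
8. not Dia (not p or not r), w1
9. not (not p or not r), w1
10. p, w1
11. r, w1
Accessibility: w0Rw0, w0Rw1, w1Rw1
Complete open branch: countermodel on an S4-frame, so not valid in S4, nor in K, T (the same frame is also a K-frame and a T-frame).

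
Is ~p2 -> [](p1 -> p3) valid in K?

Tableau for the negation ~(~p2 -> [](p1 -> p3)):
1. ~(~p2 -> [](p1 -> p3)), u
2. ~p2, u
3. ~[](p1 -> p3), u
4. ~(p1 -> p3), v
5. p1, v
6. ~p3, v
Accessibility: uRv
The negation has an open branch (countermodel exists).

Not valid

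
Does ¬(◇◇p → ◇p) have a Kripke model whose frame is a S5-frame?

1. ¬(◇◇p → ◇p), w0
2. ◇◇p, w0   [¬→-rule on 1]
3. ¬◇p, w0   [¬→-rule on 1]
4. ¬p, w0   [¬◇-rule on 3 via w0Rw0]
5. ◇p, w1   [◇-rule on 2: fresh world w1, w0Rw1]
6. ¬p, w1   [¬◇-rule on 3 via w0Rw1]
7. p, w2   [◇-rule on 5: fresh world w2, w1Rw2]
8. ¬p, w2   [¬◇-rule on 3 via w0Rw2]
Accessibility: w0Rw0, w0Rw1, w0Rw2, w1Rw0, w1Rw1, w1Rw2, w2Rw0, w2Rw1, w2Rw2
Branch closes: p and ¬p both at w2.
All branches of the tableau close; one closing branch shown above.

No, unsatisfiable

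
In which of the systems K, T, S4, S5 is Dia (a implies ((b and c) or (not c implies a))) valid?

K-tableau for the negation not Dia (a implies ((b and c) or (not c implies a))):
1. not Dia (a implies ((b and c) or (not c implies a))), 0
Complete open branch: countermodel on a K-frame, so not valid in K.
T-tableau for the negation not Dia (a implies ((b and c) or (not c implies a))):
1. not Dia (a implies ((b and c) or (not c implies a))), 0
2. not (a implies ((b and c) or (not c implies a))), 0
3. a, 0
4. not ((b and c) or (not c implies a)), 0
5. not (b and c), 0
6. not (not c implies a), 0
7. not c, 0
8. not a, 0
Accessibility: 0R0
Branch closes: a and not a both at 0.
Every branch closes (one shown): valid in T, hence also in S4, S5 (every theorem of T is a theorem of S4 and S5).

T, S4, S5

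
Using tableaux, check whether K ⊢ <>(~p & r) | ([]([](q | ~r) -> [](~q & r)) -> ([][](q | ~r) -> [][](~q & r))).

Valid

Tableau for the negation ~(<>(~p & r) | ([]([](q | ~r) -> [](~q & r)) -> ([][](q | ~r) -> [][](~q & r)))):
1. ~(<>(~p & r) | ([]([](q | ~r) -> [](~q & r)) -> ([][](q | ~r) -> [][](~q & r)))), w0
2. ~<>(~p & r), w0   [~|-rule on 1]
3. ~([]([](q | ~r) -> [](~q & r)) -> ([][](q | ~r) -> [][](~q & r))), w0   [~|-rule on 1]
4. []([](q | ~r) -> [](~q & r)), w0   [~->-rule on 3]
5. ~([][](q | ~r) -> [][](~q & r)), w0   [~->-rule on 3]
6. [][](q | ~r), w0   [~->-rule on 5]
7. ~[][](~q & r), w0   [~->-rule on 5]
8. ~[](~q & r), w1   [~[]-rule on 7: fresh world w1, w0Rw1]
9. ~(~p & r), w1   [~<>-rule on 2 via w0Rw1]
10. [](q | ~r) -> [](~q & r), w1   [[]-rule on 4 via w0Rw1]
11. [](q | ~r), w1   [[]-rule on 6 via w0Rw1]
12. ~r, w1   [~&-rule on 9 (branches; this branch)]
13. ~[](q | ~r), w1   [->-rule on 10 (branches; this branch)]
14. ~(~q & r), w2   [~[]-rule on 8: fresh world w2, w1Rw2]
15. q | ~r, w2   [[]-rule on 11 via w1Rw2]
16. ~r, w2   [~&-rule on 14 (branches; this branch)]
17. ~(q | ~r), w3   [~[]-rule on 13: fresh world w3, w1Rw3]
18. ~q, w3   [~|-rule on 17]
19. r, w3   [~|-rule on 17]
20. q | ~r, w3   [[]-rule on 11 via w1Rw3]
21. ~r, w3   [|-rule on 20 (branches; this branch)]
Accessibility: w0Rw1, w1Rw2, w1Rw3
Branch closes: r and ~r both at w3.
Every branch of the negation's tableau closes; the branch above is one of them.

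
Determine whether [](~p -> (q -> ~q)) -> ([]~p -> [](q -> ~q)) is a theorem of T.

Tableau for the negation ~([](~p -> (q -> ~q)) -> ([]~p -> [](q -> ~q))):
1. ~([](~p -> (q -> ~q)) -> ([]~p -> [](q -> ~q))), 0
2. [](~p -> (q -> ~q)), 0
3. ~([]~p -> [](q -> ~q)), 0
4. []~p, 0
5. ~[](q -> ~q), 0
6. ~p -> (q -> ~q), 0
7. ~p, 0
8. q -> ~q, 0
9. ~q, 0
10. ~(q -> ~q), 1
11. q, 1
12. ~p -> (q -> ~q), 1
13. ~p, 1
14. q -> ~q, 1
15. ~q, 1
Accessibility: 0R0, 0R1, 1R1
Branch closes: q and ~q both at 1.
All branches of the negation close; one closing branch shown above.

Valid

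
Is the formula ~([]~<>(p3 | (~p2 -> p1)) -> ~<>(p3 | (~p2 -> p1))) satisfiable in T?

No, unsatisfiable

1. ~([]~<>(p3 | (~p2 -> p1)) -> ~<>(p3 | (~p2 -> p1))), w0
2. []~<>(p3 | (~p2 -> p1)), w0   [~->-rule on 1]
3. <>(p3 | (~p2 -> p1)), w0   [~->-rule on 1]
4. ~<>(p3 | (~p2 -> p1)), w0   [[]-rule on 2 via w0Rw0]
5. ~(p3 | (~p2 -> p1)), w0   [~<>-rule on 4 via w0Rw0]
6. ~p3, w0   [~|-rule on 5]
7. ~(~p2 -> p1), w0   [~|-rule on 5]
8. ~p2, w0   [~->-rule on 7]
9. ~p1, w0   [~->-rule on 7]
10. p3 | (~p2 -> p1), w1   [<>-rule on 3: fresh world w1, w0Rw1]
11. ~<>(p3 | (~p2 -> p1)), w1   [[]-rule on 2 via w0Rw1]
12. ~(p3 | (~p2 -> p1)), w1   [~<>-rule on 4 via w0Rw1]
13. ~p3, w1   [~|-rule on 12]
14. ~(~p2 -> p1), w1   [~|-rule on 12]
15. ~p2, w1   [~->-rule on 14]
16. ~p1, w1   [~->-rule on 14]
17. ~p2 -> p1, w1   [|-rule on 10 (branches; this branch)]
18. p1, w1   [->-rule on 17 (branches; this branch)]
Accessibility: w0Rw0, w0Rw1, w1Rw1
Branch closes: p1 and ~p1 both at w1.
(One branch shown.) All branches close.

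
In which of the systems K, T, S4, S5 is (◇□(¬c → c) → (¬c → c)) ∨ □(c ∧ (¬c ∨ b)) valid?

S5-tableau for the negation ¬((◇□(¬c → c) → (¬c → c)) ∨ □(c ∧ (¬c ∨ b))):
1. ¬((◇□(¬c → c) → (¬c → c)) ∨ □(c ∧ (¬c ∨ b))), 0
2. ¬(◇□(¬c → c) → (¬c → c)), 0
3. ¬□(c ∧ (¬c ∨ b)), 0
4. ◇□(¬c → c), 0
5. ¬(¬c → c), 0
6. ¬c, 0
7. ¬(c ∧ (¬c ∨ b)), 1
8. ¬(¬c ∨ b), 1
9. c, 1
10. ¬b, 1
11. □(¬c → c), 2
12. ¬c → c, 0
13. ¬c → c, 1
14. ¬c → c, 2
15. c, 0
Accessibility: 0R0, 0R1, 0R2, 1R0, 1R1, 1R2, 2R0, 2R1, 2R2
Branch closes: c and ¬c both at 0.
Every branch closes (one shown): valid in S5.
S4-tableau for the negation ¬((◇□(¬c → c) → (¬c → c)) ∨ □(c ∧ (¬c ∨ b))):
1. ¬((◇□(¬c → c) → (¬c → c)) ∨ □(c ∧ (¬c ∨ b))), 0
2. ¬(◇□(¬c → c) → (¬c → c)), 0
3. ¬□(c ∧ (¬c ∨ b)), 0
4. ◇□(¬c → c), 0
5. ¬(¬c → c), 0
6. ¬c, 0
7. ¬(c ∧ (¬c ∨ b)), 1
8. ¬(¬c ∨ b), 1
9. c, 1
10. ¬b, 1
11. □(¬c → c), 2
12. ¬c → c, 2
13. c, 2
Accessibility: 0R0, 0R1, 0R2, 1R1, 2R2
Complete open branch: countermodel on an S4-frame, so not valid in S4, nor in K, T (the same frame is also a K-frame and a T-frame).

S5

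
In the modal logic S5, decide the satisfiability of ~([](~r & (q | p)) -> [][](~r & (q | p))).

1. ~([](~r & (q | p)) -> [][](~r & (q | p))), u
2. [](~r & (q | p)), u   [~->-rule on 1]
3. ~[][](~r & (q | p)), u   [~->-rule on 1]
4. ~r & (q | p), u   [[]-rule on 2 via uRu]
5. ~r, u   [&-rule on 4]
6. q | p, u   [&-rule on 4]
7. p, u   [|-rule on 6 (branches; this branch)]
8. ~[](~r & (q | p)), v   [~[]-rule on 3: fresh world v, uRv]
9. ~r & (q | p), v   [[]-rule on 2 via uRv]
10. ~r, v   [&-rule on 9]
11. q | p, v   [&-rule on 9]
12. p, v   [|-rule on 11 (branches; this branch)]
13. ~(~r & (q | p)), w   [~[]-rule on 8: fresh world w, vRw]
14. ~r & (q | p), w   [[]-rule on 2 via uRw]
15. ~r, w   [&-rule on 14]
16. q | p, w   [&-rule on 14]
17. ~(q | p), w   [~&-rule on 13 (branches; this branch)]
18. ~q, w   [~|-rule on 17]
19. ~p, w   [~|-rule on 17]
20. p, w   [|-rule on 16 (branches; this branch)]
Accessibility: uRu, uRv, uRw, vRu, vRv, vRw, wRu, wRv, wRw
Branch closes: p and ~p both at w.
Every branch closes; the branch above is one of them.

Unsatisfiable (every branch closes)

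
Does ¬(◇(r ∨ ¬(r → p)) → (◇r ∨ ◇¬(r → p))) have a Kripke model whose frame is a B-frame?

1. ¬(◇(r ∨ ¬(r → p)) → (◇r ∨ ◇¬(r → p))), 0
2. ◇(r ∨ ¬(r → p)), 0
3. ¬(◇r ∨ ◇¬(r → p)), 0
4. ¬◇r, 0
5. ¬◇¬(r → p), 0
6. ¬r, 0
7. r → p, 0
8. p, 0
9. r ∨ ¬(r → p), 1
10. ¬r, 1
11. r → p, 1
12. ¬(r → p), 1
13. r, 1
14. ¬p, 1
Accessibility: 0R0, 0R1, 1R0, 1R1
Branch closes: r and ¬r both at 1.
All branches of the tableau close; one closing branch shown above.

Unsatisfiable (every branch closes)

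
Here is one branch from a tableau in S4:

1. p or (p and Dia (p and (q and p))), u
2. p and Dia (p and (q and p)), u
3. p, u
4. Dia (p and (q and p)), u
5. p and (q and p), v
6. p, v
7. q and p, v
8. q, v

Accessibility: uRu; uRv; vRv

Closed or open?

There is no literal clash: for every atom and world, at most one sign appears.

No, open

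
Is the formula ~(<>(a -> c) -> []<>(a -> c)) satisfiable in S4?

1. ~(<>(a -> c) -> []<>(a -> c)), 0
2. <>(a -> c), 0
3. ~[]<>(a -> c), 0
4. a -> c, 1
5. c, 1
6. ~<>(a -> c), 2
7. ~(a -> c), 2
8. a, 2
9. ~c, 2
Accessibility: 0R0, 0R1, 0R2, 1R1, 2R2

Yes, satisfiable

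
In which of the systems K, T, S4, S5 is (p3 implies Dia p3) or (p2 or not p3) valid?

T, S4, S5

K-tableau for the negation not ((p3 implies Dia p3) or (p2 or not p3)):
1. not ((p3 implies Dia p3) or (p2 or not p3)), 0
2. not (p3 implies Dia p3), 0
3. not (p2 or not p3), 0
4. p3, 0
5. not Dia p3, 0
6. not p2, 0
Complete open branch: countermodel on a K-frame, so not valid in K.
T-tableau for the negation not ((p3 implies Dia p3) or (p2 or not p3)):
1. not ((p3 implies Dia p3) or (p2 or not p3)), 0
2. not (p3 implies Dia p3), 0
3. not (p2 or not p3), 0
4. p3, 0
5. not Dia p3, 0
6. not p2, 0
7. not p3, 0
Accessibility: 0R0
Branch closes: p3 and not p3 both at 0.
Every branch closes (one shown): valid in T, hence also in S4, S5 (every theorem of T is a theorem of S4 and S5).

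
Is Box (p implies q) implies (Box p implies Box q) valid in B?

Valid

Tableau for the negation not (Box (p implies q) implies (Box p implies Box q)):
1. not (Box (p implies q) implies (Box p implies Box q)), u
2. Box (p implies q), u
3. not (Box p implies Box q), u
4. Box p, u
5. not Box q, u
6. p implies q, u
7. p, u
8. q, u
9. not q, v
10. p implies q, v
11. p, v
12. q, v
Accessibility: uRu, uRv, vRu, vRv
Branch closes: q and not q both at v.
All branches of the negation close; one closing branch shown above.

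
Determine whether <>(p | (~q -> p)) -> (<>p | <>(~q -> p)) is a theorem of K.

Tableau for the negation ~(<>(p | (~q -> p)) -> (<>p | <>(~q -> p))):
1. ~(<>(p | (~q -> p)) -> (<>p | <>(~q -> p))), 0
2. <>(p | (~q -> p)), 0
3. ~(<>p | <>(~q -> p)), 0
4. ~<>p, 0
5. ~<>(~q -> p), 0
6. p | (~q -> p), 1
7. ~p, 1
8. ~(~q -> p), 1
9. ~q, 1
10. ~q -> p, 1
11. p, 1
Accessibility: 0R1
Branch closes: p and ~p both at 1.
Every branch of the negation's tableau closes; the branch above is one of them.

Valid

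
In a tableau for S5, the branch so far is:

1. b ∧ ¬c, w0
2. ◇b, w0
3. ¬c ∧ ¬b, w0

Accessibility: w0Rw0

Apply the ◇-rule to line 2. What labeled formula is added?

a fresh world w1 with w0Rw1, and b at w1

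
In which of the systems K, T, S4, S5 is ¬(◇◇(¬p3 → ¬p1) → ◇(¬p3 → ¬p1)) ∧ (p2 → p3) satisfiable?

T-tableau for the formula:
1. ¬(◇◇(¬p3 → ¬p1) → ◇(¬p3 → ¬p1)) ∧ (p2 → p3), u
2. ¬(◇◇(¬p3 → ¬p1) → ◇(¬p3 → ¬p1)), u
3. p2 → p3, u
4. ◇◇(¬p3 → ¬p1), u
5. ¬◇(¬p3 → ¬p1), u
6. ¬(¬p3 → ¬p1), u
7. ¬p3, u
8. p1, u
9. ¬p2, u
10. ◇(¬p3 → ¬p1), v
11. ¬(¬p3 → ¬p1), v
12. ¬p3, v
13. p1, v
14. ¬p3 → ¬p1, w
15. ¬p1, w
Accessibility: uRu, uRv, vRv, vRw, wRw
Complete open branch: satisfiable in T, hence also in K (this T-model is also a K-model).
S4-tableau for the formula:
1. ¬(◇◇(¬p3 → ¬p1) → ◇(¬p3 → ¬p1)) ∧ (p2 → p3), u
2. ¬(◇◇(¬p3 → ¬p1) → ◇(¬p3 → ¬p1)), u
3. p2 → p3, u
4. ◇◇(¬p3 → ¬p1), u
5. ¬◇(¬p3 → ¬p1), u
6. ¬(¬p3 → ¬p1), u
7. ¬p3, u
8. p1, u
9. ¬p2, u
10. ◇(¬p3 → ¬p1), v
11. ¬(¬p3 → ¬p1), v
12. ¬p3, v
13. p1, v
14. ¬p3 → ¬p1, w
15. ¬(¬p3 → ¬p1), w
16. ¬p3, w
17. p1, w
18. ¬p1, w
Accessibility: uRu, uRv, uRw, vRv, vRw, wRw
Branch closes: p1 and ¬p1 both at w.
Every branch closes (one shown): unsatisfiable in S4, hence also in S5 (every S5-frame is an S4-frame).

K, T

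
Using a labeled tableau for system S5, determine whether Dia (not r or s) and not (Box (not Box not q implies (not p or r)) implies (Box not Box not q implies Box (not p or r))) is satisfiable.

1. Dia (not r or s) and not (Box (not Box not q implies (not p or r)) implies (Box not Box not q implies Box (not p or r))), w0
2. Dia (not r or s), w0
3. not (Box (not Box not q implies (not p or r)) implies (Box not Box not q implies Box (not p or r))), w0
4. Box (not Box not q implies (not p or r)), w0
5. not (Box not Box not q implies Box (not p or r)), w0
6. Box not Box not q, w0
7. not Box (not p or r), w0
8. not Box not q implies (not p or r), w0
9. not Box not q, w0
10. not p or r, w0
11. r, w0
12. not r or s, w1
13. not Box not q implies (not p or r), w1
14. not Box not q, w1
15. s, w1
16. not p or r, w1
17. r, w1
18. not (not p or r), w2
19. p, w2
20. not r, w2
21. not Box not q implies (not p or r), w2
22. not Box not q, w2
23. Box not q, w2
24. not q, w0
25. not q, w1
26. not q, w2
27. q, w3
28. not Box not q implies (not p or r), w3
29. not Box not q, w3
30. not q, w3
Accessibility: w0Rw0, w0Rw1, w0Rw2, w0Rw3, w1Rw0, w1Rw1, w1Rw2, w1Rw3, w2Rw0, w2Rw1, w2Rw2, w2Rw3, w3Rw0, w3Rw1, w3Rw2, w3Rw3
Branch closes: q and not q both at w3.
(One branch shown.) All branches close.

Unsatisfiable (every branch closes)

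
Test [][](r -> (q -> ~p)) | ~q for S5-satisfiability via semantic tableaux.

1. [][](r -> (q -> ~p)) | ~q, w0
2. ~q, w0
Accessibility: w0Rw0

Yes, satisfiable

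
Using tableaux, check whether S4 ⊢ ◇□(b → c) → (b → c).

Invalid (countermodel exists)

Tableau for the negation ¬(◇□(b → c) → (b → c)):
1. ¬(◇□(b → c) → (b → c)), u
2. ◇□(b → c), u
3. ¬(b → c), u
4. b, u
5. ¬c, u
6. □(b → c), v
7. b → c, v
8. c, v
Accessibility: uRu, uRv, vRv
The negation has an open branch (countermodel exists).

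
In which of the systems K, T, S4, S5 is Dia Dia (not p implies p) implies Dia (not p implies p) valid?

T-tableau for the negation not (Dia Dia (not p implies p) implies Dia (not p implies p)):
1. not (Dia Dia (not p implies p) implies Dia (not p implies p)), w0
2. Dia Dia (not p implies p), w0
3. not Dia (not p implies p), w0
4. not (not p implies p), w0
5. not p, w0
6. Dia (not p implies p), w1
7. not (not p implies p), w1
8. not p, w1
9. not p implies p, w2
10. p, w2
Accessibility: w0Rw0, w0Rw1, w1Rw1, w1Rw2, w2Rw2
Complete open branch: countermodel on a T-frame, so not valid in T, nor in K (the same frame is also a K-frame).
S4-tableau for the negation not (Dia Dia (not p implies p) implies Dia (not p implies p)):
1. not (Dia Dia (not p implies p) implies Dia (not p implies p)), w0
2. Dia Dia (not p implies p), w0
3. not Dia (not p implies p), w0
4. not (not p implies p), w0
5. not p, w0
6. Dia (not p implies p), w1
7. not (not p implies p), w1
8. not p, w1
9. not p implies p, w2
10. not (not p implies p), w2
11. not p, w2
12. p, w2
Accessibility: w0Rw0, w0Rw1, w0Rw2, w1Rw1, w1Rw2, w2Rw2
Branch closes: p and not p both at w2.
Every branch closes (one shown): valid in S4, hence also in S5 (every theorem of S4 is a theorem of S5).

S4, S5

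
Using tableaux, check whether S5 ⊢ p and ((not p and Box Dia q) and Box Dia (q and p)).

Tableau for the negation not (p and ((not p and Box Dia q) and Box Dia (q and p))):
1. not (p and ((not p and Box Dia q) and Box Dia (q and p))), w0
2. not ((not p and Box Dia q) and Box Dia (q and p)), w0
3. not Box Dia (q and p), w0
4. not Dia (q and p), w1
5. not (q and p), w0
6. not (q and p), w1
7. not p, w0
8. not p, w1
Accessibility: w0Rw0, w0Rw1, w1Rw0, w1Rw1
The negation has an open branch (countermodel exists).

No, not valid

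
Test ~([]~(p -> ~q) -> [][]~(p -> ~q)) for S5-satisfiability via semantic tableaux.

Unsatisfiable (every branch closes)

1. ~([]~(p -> ~q) -> [][]~(p -> ~q)), 0
2. []~(p -> ~q), 0
3. ~[][]~(p -> ~q), 0
4. ~(p -> ~q), 0
5. p, 0
6. q, 0
7. ~[]~(p -> ~q), 1
8. ~(p -> ~q), 1
9. p, 1
10. q, 1
11. p -> ~q, 2
12. ~(p -> ~q), 2
13. p, 2
14. q, 2
15. ~q, 2
Accessibility: 0R0, 0R1, 0R2, 1R0, 1R1, 1R2, 2R0, 2R1, 2R2
Branch closes: q and ~q both at 2.
Every branch closes; the branch above is one of them.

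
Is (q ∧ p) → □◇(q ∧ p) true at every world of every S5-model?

Yes, valid

Tableau for the negation ¬((q ∧ p) → □◇(q ∧ p)):
1. ¬((q ∧ p) → □◇(q ∧ p)), u
2. q ∧ p, u   [¬→-rule on 1]
3. ¬□◇(q ∧ p), u   [¬→-rule on 1]
4. q, u   [∧-rule on 2]
5. p, u   [∧-rule on 2]
6. ¬◇(q ∧ p), v   [¬□-rule on 3: fresh world v, uRv]
7. ¬(q ∧ p), u   [¬◇-rule on 6 via vRu]
8. ¬(q ∧ p), v   [¬◇-rule on 6 via vRv]
9. ¬p, u   [¬∧-rule on 7 (branches; this branch)]
Accessibility: uRu, uRv, vRu, vRv
Branch closes: p and ¬p both at u.
Every branch of the negation's tableau closes; the branch above is one of them.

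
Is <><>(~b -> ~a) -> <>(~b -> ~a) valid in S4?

Valid

Tableau for the negation ~(<><>(~b -> ~a) -> <>(~b -> ~a)):
1. ~(<><>(~b -> ~a) -> <>(~b -> ~a)), 0
2. <><>(~b -> ~a), 0   [~->-rule on 1]
3. ~<>(~b -> ~a), 0   [~->-rule on 1]
4. ~(~b -> ~a), 0   [~<>-rule on 3 via 0R0]
5. ~b, 0   [~->-rule on 4]
6. a, 0   [~->-rule on 4]
7. <>(~b -> ~a), 1   [<>-rule on 2: fresh world 1, 0R1]
8. ~(~b -> ~a), 1   [~<>-rule on 3 via 0R1]
9. ~b, 1   [~->-rule on 8]
10. a, 1   [~->-rule on 8]
11. ~b -> ~a, 2   [<>-rule on 7: fresh world 2, 1R2]
12. ~(~b -> ~a), 2   [~<>-rule on 3 via 0R2]
13. ~b, 2   [~->-rule on 12]
14. a, 2   [~->-rule on 12]
15. ~a, 2   [->-rule on 11 (branches; this branch)]
Accessibility: 0R0, 0R1, 0R2, 1R1, 1R2, 2R2
Branch closes: a and ~a both at 2.
All branches of the negation close; one closing branch shown above.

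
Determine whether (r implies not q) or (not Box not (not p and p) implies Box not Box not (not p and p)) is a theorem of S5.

Valid in S5

Tableau for the negation not ((r implies not q) or (not Box not (not p and p) implies Box not Box not (not p and p))):
1. not ((r implies not q) or (not Box not (not p and p) implies Box not Box not (not p and p))), 0
2. not (r implies not q), 0
3. not (not Box not (not p and p) implies Box not Box not (not p and p)), 0
4. r, 0
5. q, 0
6. not Box not (not p and p), 0
7. not Box not Box not (not p and p), 0
8. not p and p, 1
9. not p, 1
10. p, 1
Accessibility: 0R0, 0R1, 1R0, 1R1
Branch closes: p and not p both at 1.
All branches of the negation close; one closing branch shown above.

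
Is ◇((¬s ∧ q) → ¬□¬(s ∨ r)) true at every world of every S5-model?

No, not valid

Tableau for the negation ¬◇((¬s ∧ q) → ¬□¬(s ∨ r)):
1. ¬◇((¬s ∧ q) → ¬□¬(s ∨ r)), 0
2. ¬((¬s ∧ q) → ¬□¬(s ∨ r)), 0   [¬◇-rule on 1 via 0R0]
3. ¬s ∧ q, 0   [¬→-rule on 2]
4. □¬(s ∨ r), 0   [¬→-rule on 2]
5. ¬s, 0   [∧-rule on 3]
6. q, 0   [∧-rule on 3]
7. ¬(s ∨ r), 0   [□-rule on 4 via 0R0]
8. ¬r, 0   [¬∨-rule on 7]
Accessibility: 0R0
The negation has an open branch (countermodel exists).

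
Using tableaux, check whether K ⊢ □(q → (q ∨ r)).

Tableau for the negation ¬□(q → (q ∨ r)):
1. ¬□(q → (q ∨ r)), 0
2. ¬(q → (q ∨ r)), 1
3. q, 1
4. ¬(q ∨ r), 1
5. ¬q, 1
6. ¬r, 1
Accessibility: 0R1
Branch closes: q and ¬q both at 1.
All branches of the negation close; one closing branch shown above.

Valid in K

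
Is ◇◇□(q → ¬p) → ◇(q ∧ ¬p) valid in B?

Tableau for the negation ¬(◇◇□(q → ¬p) → ◇(q ∧ ¬p)):
1. ¬(◇◇□(q → ¬p) → ◇(q ∧ ¬p)), w0
2. ◇◇□(q → ¬p), w0   [¬→-rule on 1]
3. ¬◇(q ∧ ¬p), w0   [¬→-rule on 1]
4. ¬(q ∧ ¬p), w0   [¬◇-rule on 3 via w0Rw0]
5. p, w0   [¬∧-rule on 4 (branches; this branch)]
6. ◇□(q → ¬p), w1   [◇-rule on 2: fresh world w1, w0Rw1]
7. ¬(q ∧ ¬p), w1   [¬◇-rule on 3 via w0Rw1]
8. p, w1   [¬∧-rule on 7 (branches; this branch)]
9. □(q → ¬p), w2   [◇-rule on 6: fresh world w2, w1Rw2]
10. q → ¬p, w1   [□-rule on 9 via w2Rw1]
11. q → ¬p, w2   [□-rule on 9 via w2Rw2]
12. ¬q, w1   [→-rule on 10 (branches; this branch)]
13. ¬p, w2   [→-rule on 11 (branches; this branch)]
Accessibility: w0Rw0, w0Rw1, w1Rw0, w1Rw1, w1Rw2, w2Rw1, w2Rw2
The negation has an open branch (countermodel exists).

Not valid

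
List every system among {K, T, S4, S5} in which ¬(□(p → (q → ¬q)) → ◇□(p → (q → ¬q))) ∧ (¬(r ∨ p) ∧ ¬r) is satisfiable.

K

T-tableau for the formula:
1. ¬(□(p → (q → ¬q)) → ◇□(p → (q → ¬q))) ∧ (¬(r ∨ p) ∧ ¬r), u
2. ¬(□(p → (q → ¬q)) → ◇□(p → (q → ¬q))), u
3. ¬(r ∨ p) ∧ ¬r, u
4. □(p → (q → ¬q)), u
5. ¬◇□(p → (q → ¬q)), u
6. ¬(r ∨ p), u
7. ¬r, u
8. ¬p, u
9. p → (q → ¬q), u
10. ¬□(p → (q → ¬q)), u
11. q → ¬q, u
12. ¬q, u
13. ¬(p → (q → ¬q)), v
14. p, v
15. ¬(q → ¬q), v
16. q, v
17. p → (q → ¬q), v
18. ¬□(p → (q → ¬q)), v
19. q → ¬q, v
20. ¬q, v
Accessibility: uRu, uRv, vRv
Branch closes: q and ¬q both at v.
Every branch closes (one shown): unsatisfiable in T, hence also in S4, S5 (every S4/S5-frame is a T-frame).
K-tableau for the formula:
1. ¬(□(p → (q → ¬q)) → ◇□(p → (q → ¬q))) ∧ (¬(r ∨ p) ∧ ¬r), u
2. ¬(□(p → (q → ¬q)) → ◇□(p → (q → ¬q))), u
3. ¬(r ∨ p) ∧ ¬r, u
4. □(p → (q → ¬q)), u
5. ¬◇□(p → (q → ¬q)), u
6. ¬(r ∨ p), u
7. ¬r, u
8. ¬p, u
Complete open branch: satisfiable in K.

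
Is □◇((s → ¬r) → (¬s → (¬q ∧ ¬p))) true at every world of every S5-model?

Not valid

Tableau for the negation ¬□◇((s → ¬r) → (¬s → (¬q ∧ ¬p))):
1. ¬□◇((s → ¬r) → (¬s → (¬q ∧ ¬p))), w0
2. ¬◇((s → ¬r) → (¬s → (¬q ∧ ¬p))), w1   [¬□-rule on 1: fresh world w1, w0Rw1]
3. ¬((s → ¬r) → (¬s → (¬q ∧ ¬p))), w0   [¬◇-rule on 2 via w1Rw0]
4. s → ¬r, w0   [¬→-rule on 3]
5. ¬(¬s → (¬q ∧ ¬p)), w0   [¬→-rule on 3]
6. ¬s, w0   [¬→-rule on 5]
7. ¬(¬q ∧ ¬p), w0   [¬→-rule on 5]
8. ¬((s → ¬r) → (¬s → (¬q ∧ ¬p))), w1   [¬◇-rule on 2 via w1Rw1]
9. s → ¬r, w1   [¬→-rule on 8]
10. ¬(¬s → (¬q ∧ ¬p)), w1   [¬→-rule on 8]
11. ¬s, w1   [¬→-rule on 10]
12. ¬(¬q ∧ ¬p), w1   [¬→-rule on 10]
13. ¬r, w0   [→-rule on 4 (branches; this branch)]
14. p, w0   [¬∧-rule on 7 (branches; this branch)]
15. ¬r, w1   [→-rule on 9 (branches; this branch)]
16. p, w1   [¬∧-rule on 12 (branches; this branch)]
Accessibility: w0Rw0, w0Rw1, w1Rw0, w1Rw1
The negation has an open branch (countermodel exists).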